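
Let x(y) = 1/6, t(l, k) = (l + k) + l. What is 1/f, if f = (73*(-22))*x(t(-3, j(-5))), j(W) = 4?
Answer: -3/803 ≈ -0.0037360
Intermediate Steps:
t(l, k) = k + 2*l (t(l, k) = (k + l) + l = k + 2*l)
x(y) = 1/6 (x(y) = 1*(1/6) = 1/6)
f = -803/3 (f = (73*(-22))*(1/6) = -1606*1/6 = -803/3 ≈ -267.67)
1/f = 1/(-803/3) = -3/803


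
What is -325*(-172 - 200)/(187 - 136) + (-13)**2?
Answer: 43173/17 ≈ 2539.6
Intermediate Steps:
-325*(-172 - 200)/(187 - 136) + (-13)**2 = -(-120900)/51 + 169 = -325*(-124/17) + 169 = 40300/17 + 169 = 43173/17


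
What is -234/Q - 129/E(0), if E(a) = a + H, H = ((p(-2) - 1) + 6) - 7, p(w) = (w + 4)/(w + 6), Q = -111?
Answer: 3260/37 ≈ 88.108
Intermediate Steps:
p(w) = (4 + w)/(6 + w)
H = -3/2 (H = (((4 - 2)/(6 - 2) - 1) + 6) - 7 = ((2/4 - 1) + 6) - 7 = (((¼)*2 - 1) + 6) - 7 = ((½ - 1) + 6) - 7 = (-½ + 6) - 7 = 11/2 - 7 = -3/2 ≈ -1.5000)
E(a) = -3/2 + a (E(a) = a - 3/2 = -3/2 + a)
-234/Q - 129/E(0) = -234/(-111) - 129/(-3/2 + 0) = -234*(-1/111) - 129/(-3/2) = 78/37 - 129*(-⅔) = 78/37 + 86 = 3260/37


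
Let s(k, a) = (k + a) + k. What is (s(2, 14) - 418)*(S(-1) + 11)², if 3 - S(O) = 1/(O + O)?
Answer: -84100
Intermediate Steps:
S(O) = 3 - 1/(2*O) (S(O) = 3 - 1/(O + O) = 3 - 1/(2*O))
s(k, a) = a + 2*k (s(k, a) = (a + k) + k = a + 2*k)
(s(2, 14) - 418)*(S(-1) + 11)² = ((14 + 2*2) - 418)*((3 - ½/(-1)) + 11)² = ((14 + 4) - 418)*((3 - ½*(-1)) + 11)² = (18 - 418)*((3 + ½) + 11)² = -400*(7/2 + 11)² = -400*(29/2)² = -400*841/4 = -84100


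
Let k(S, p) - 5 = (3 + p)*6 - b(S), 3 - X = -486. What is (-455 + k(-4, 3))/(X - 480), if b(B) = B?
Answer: -410/9 ≈ -45.556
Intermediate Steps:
X = 489 (X = 3 - 1*(-486) = 3 + 486 = 489)
k(S, p) = 23 - S + 6*p (k(S, p) = 5 + ((3 + p)*6 - S) = 5 + ((18 + 6*p) - S) = 5 + (18 - S + 6*p) = 23 - S + 6*p)
(-455 + k(-4, 3))/(X - 480) = (-455 + (23 - 1*(-4) + 6*3))/(489 - 480) = (-455 + (23 + 4 + 18))/9 = (-455 + 45)*(⅑) = -410*⅑ = -410/9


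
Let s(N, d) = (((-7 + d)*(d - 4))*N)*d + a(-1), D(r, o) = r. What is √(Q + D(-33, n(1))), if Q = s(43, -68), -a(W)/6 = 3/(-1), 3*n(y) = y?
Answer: I*√15789615 ≈ 3973.6*I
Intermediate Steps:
n(y) = y/3
a(W) = 18 (a(W) = -18/(-1) = -18*(-1) = -6*(-3) = 18)
s(N, d) = 18 + N*d*(-7 + d)*(-4 + d) (s(N, d) = (((-7 + d)*(d - 4))*N)*d + 18 = (((-7 + d)*(-4 + d))*N)*d + 18 = (N*(-7 + d)*(-4 + d))*d + 18 = N*d*(-7 + d)*(-4 + d) + 18 = 18 + N*d*(-7 + d)*(-4 + d))
Q = -15789582 (Q = 18 + 43*(-68)³ - 11*43*(-68)² + 28*43*(-68) = 18 + 43*(-314432) - 11*43*4624 - 81872 = 18 - 13520576 - 2187152 - 81872 = -15789582)
√(Q + D(-33, n(1))) = √(-15789582 - 33) = √(-15789615) = I*√15789615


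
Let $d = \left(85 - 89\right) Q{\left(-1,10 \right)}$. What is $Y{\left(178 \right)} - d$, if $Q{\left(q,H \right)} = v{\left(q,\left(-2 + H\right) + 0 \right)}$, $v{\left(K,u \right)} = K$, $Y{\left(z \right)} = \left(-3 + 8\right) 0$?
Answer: $-4$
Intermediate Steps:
$Y{\left(z \right)} = 0$ ($Y{\left(z \right)} = 5 \cdot 0 = 0$)
$Q{\left(q,H \right)} = q$
$d = 4$ ($d = \left(85 - 89\right) \left(-1\right) = \left(-4\right) \left(-1\right) = 4$)
$Y{\left(178 \right)} - d = 0 - 4 = -4$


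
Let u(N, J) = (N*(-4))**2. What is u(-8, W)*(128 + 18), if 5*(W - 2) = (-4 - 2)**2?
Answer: 149504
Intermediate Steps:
W = 46/5 (W = 2 + (-4 - 2)**2/5 = 2 + (1/5)*(-6)**2 = 2 + (1/5)*36 = 2 + 36/5 = 46/5 ≈ 9.2000)
u(N, J) = 16*N**2 (u(N, J) = (-4*N)**2 = 16*N**2)
u(-8, W)*(128 + 18) = (16*(-8)**2)*(128 + 18) = (16*64)*146 = 1024*146 = 149504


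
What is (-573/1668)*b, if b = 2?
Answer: -191/278 ≈ -0.68705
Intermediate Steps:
(-573/1668)*b = -573/1668*2 = -573*1/1668*2 = -191/556*2 = -191/278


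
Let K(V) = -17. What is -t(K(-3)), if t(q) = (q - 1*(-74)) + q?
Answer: -40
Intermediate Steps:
t(q) = 74 + 2*q (t(q) = (q + 74) + q = (74 + q) + q = 74 + 2*q)
-t(K(-3)) = -(74 + 2*(-17)) = -(74 - 34) = -1*40 = -40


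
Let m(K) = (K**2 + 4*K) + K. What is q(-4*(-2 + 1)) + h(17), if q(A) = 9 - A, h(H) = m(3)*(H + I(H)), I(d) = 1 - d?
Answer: 29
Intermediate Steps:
m(K) = K**2 + 5*K
h(H) = 24 (h(H) = (3*(5 + 3))*(H + (1 - H)) = (3*8)*1 = 24*1 = 24)
q(-4*(-2 + 1)) + h(17) = (9 - (-4)*(-2 + 1)) + 24 = (9 - (-4)*(-1)) + 24 = (9 - 1*4) + 24 = (9 - 4) + 24 = 5 + 24 = 29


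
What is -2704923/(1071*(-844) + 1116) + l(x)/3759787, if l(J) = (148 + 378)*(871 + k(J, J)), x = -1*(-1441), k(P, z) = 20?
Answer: 1177005527281/377151753544 ≈ 3.1208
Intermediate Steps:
x = 1441
l(J) = 468666 (l(J) = (148 + 378)*(871 + 20) = 526*891 = 468666)
-2704923/(1071*(-844) + 1116) + l(x)/3759787 = -2704923/(1071*(-844) + 1116) + 468666/3759787 = -2704923/(-903924 + 1116) + 468666*(1/3759787) = -2704923/(-902808) + 468666/3759787 = -2704923*(-1/902808) + 468666/3759787 = 300547/100312 + 468666/3759787 = 1177005527281/377151753544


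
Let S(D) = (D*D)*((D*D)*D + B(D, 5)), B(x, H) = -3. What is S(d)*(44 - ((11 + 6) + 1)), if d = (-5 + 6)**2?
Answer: -52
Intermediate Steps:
d = 1 (d = 1**2 = 1)
S(D) = D**2*(-3 + D**3) (S(D) = (D*D)*((D*D)*D - 3) = D**2*(D**2*D - 3) = D**2*(D**3 - 3) = D**2*(-3 + D**3))
S(d)*(44 - ((11 + 6) + 1)) = (1**2*(-3 + 1**3))*(44 - ((11 + 6) + 1)) = (1*(-3 + 1))*(44 - (17 + 1)) = (1*(-2))*(44 - 1*18) = -2*(44 - 18) = -2*26 = -52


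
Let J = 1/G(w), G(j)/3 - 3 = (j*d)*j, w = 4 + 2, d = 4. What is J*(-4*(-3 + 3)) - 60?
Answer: -60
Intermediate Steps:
w = 6
G(j) = 9 + 12*j**2 (G(j) = 9 + 3*((j*4)*j) = 9 + 3*((4*j)*j) = 9 + 3*(4*j**2) = 9 + 12*j**2)
J = 1/441 (J = 1/(9 + 12*6**2) = 1/(9 + 12*36) = 1/(9 + 432) = 1/441 ≈ 0.0022676)
J*(-4*(-3 + 3)) - 60 = (-4*(-3 + 3))/441 - 60 = (-4*0)/441 - 60 = (1/441)*0 - 60 = 0 - 60 = -60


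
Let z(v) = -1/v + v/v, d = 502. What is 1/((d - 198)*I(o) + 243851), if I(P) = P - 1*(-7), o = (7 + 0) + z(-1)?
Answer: 1/248715 ≈ 4.0207e-6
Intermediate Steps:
z(v) = 1 - 1/v (z(v) = -1/v + 1 = 1 - 1/v)
o = 9 (o = (7 + 0) + (-1 - 1)/(-1) = 7 - 1*(-2) = 7 + 2 = 9)
I(P) = 7 + P (I(P) = P + 7 = 7 + P)
1/((d - 198)*I(o) + 243851) = 1/((502 - 198)*(7 + 9) + 243851) = 1/(304*16 + 243851) = 1/(4864 + 243851) = 1/248715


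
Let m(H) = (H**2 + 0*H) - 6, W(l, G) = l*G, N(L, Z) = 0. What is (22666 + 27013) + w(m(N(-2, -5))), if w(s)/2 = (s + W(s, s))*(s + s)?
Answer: 48959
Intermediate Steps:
W(l, G) = G*l
m(H) = -6 + H**2 (m(H) = (H**2 + 0) - 6 = H**2 - 6 = -6 + H**2)
w(s) = 4*s*(s + s**2) (w(s) = 2*((s + s*s)*(s + s)) = 2*((s + s**2)*(2*s)) = 2*(2*s*(s + s**2)) = 4*s*(s + s**2))
(22666 + 27013) + w(m(N(-2, -5))) = (22666 + 27013) + 4*(-6 + 0**2)**2*(1 + (-6 + 0**2)) = 49679 + 4*(-6 + 0)**2*(1 + (-6 + 0)) = 49679 + 4*(-6)**2*(1 - 6) = 49679 + 4*36*(-5) = 49679 - 720 = 48959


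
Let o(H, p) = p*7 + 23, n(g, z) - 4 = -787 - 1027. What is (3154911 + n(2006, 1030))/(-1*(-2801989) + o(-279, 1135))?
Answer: 3153101/2809957 ≈ 1.1221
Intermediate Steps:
n(g, z) = -1810 (n(g, z) = 4 + (-787 - 1027) = 4 - 1814 = -1810)
o(H, p) = 23 + 7*p (o(H, p) = 7*p + 23 = 23 + 7*p)
(3154911 + n(2006, 1030))/(-1*(-2801989) + o(-279, 1135)) = (3154911 - 1810)/(-1*(-2801989) + (23 + 7*1135)) = 3153101/(2801989 + (23 + 7945)) = 3153101/(2801989 + 7968) = 3153101/2809957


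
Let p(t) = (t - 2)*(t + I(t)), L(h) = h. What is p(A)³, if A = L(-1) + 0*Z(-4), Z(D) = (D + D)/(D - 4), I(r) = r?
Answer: 216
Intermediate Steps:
Z(D) = 2*D/(-4 + D) (Z(D) = (2*D)/(-4 + D) = 2*D/(-4 + D))
A = -1 (A = -1 + 0*(2*(-4)/(-4 - 4)) = -1 + 0*(2*(-4)/(-8)) = -1 + 0*(2*(-4)*(-⅛)) = -1 + 0*1 = -1 + 0 = -1)
p(t) = 2*t*(-2 + t) (p(t) = (t - 2)*(t + t) = (-2 + t)*(2*t) = 2*t*(-2 + t))
p(A)³ = (2*(-1)*(-2 - 1))³ = (2*(-1)*(-3))³ = 6³ = 216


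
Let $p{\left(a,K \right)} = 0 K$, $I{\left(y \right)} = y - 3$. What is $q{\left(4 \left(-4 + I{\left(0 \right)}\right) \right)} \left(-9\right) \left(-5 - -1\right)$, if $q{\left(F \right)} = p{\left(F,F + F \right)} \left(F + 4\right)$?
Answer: $0$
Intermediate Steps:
$I{\left(y \right)} = -3 + y$ ($I{\left(y \right)} = y - 3 = -3 + y$)
$p{\left(a,K \right)} = 0$
$q{\left(F \right)} = 0$ ($q{\left(F \right)} = 0 \left(F + 4\right) = 0 \left(4 + F\right) = 0$)
$q{\left(4 \left(-4 + I{\left(0 \right)}\right) \right)} \left(-9\right) \left(-5 - -1\right) = 0 \left(-9\right) \left(-5 - -1\right) = 0 \left(-5 + 1\right) = 0 \left(-4\right) = 0$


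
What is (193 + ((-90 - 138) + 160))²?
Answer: 15625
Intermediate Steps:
(193 + ((-90 - 138) + 160))² = (193 + (-228 + 160))² = (193 - 68)² = 125² = 15625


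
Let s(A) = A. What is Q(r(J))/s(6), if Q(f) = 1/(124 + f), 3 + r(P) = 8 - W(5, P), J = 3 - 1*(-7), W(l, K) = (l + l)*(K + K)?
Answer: -1/426 ≈ -0.0023474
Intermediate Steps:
W(l, K) = 4*K*l (W(l, K) = (2*l)*(2*K) = 4*K*l)
J = 10 (J = 3 + 7 = 10)
r(P) = 5 - 20*P (r(P) = -3 + (8 - 4*P*5) = -3 + (8 - 20*P) = 5 - 20*P)
Q(r(J))/s(6) = 1/((124 + (5 - 20*10))*6) = (1/6)/(124 + (5 - 200)) = (1/6)/(124 - 195) = (1/6)/(-71) = -1/71*1/6 = -1/426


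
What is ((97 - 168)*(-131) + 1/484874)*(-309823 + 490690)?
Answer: 815676361436025/484874 ≈ 1.6822e+9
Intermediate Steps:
((97 - 168)*(-131) + 1/484874)*(-309823 + 490690) = (-71*(-131) + 1/484874)*180867 = (9301 + 1/484874)*180867 = (4509813075/484874)*180867 = 815676361436025/484874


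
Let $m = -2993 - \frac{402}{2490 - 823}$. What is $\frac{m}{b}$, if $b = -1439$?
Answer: $\frac{4989733}{2398813} \approx 2.0801$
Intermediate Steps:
$m = - \frac{4989733}{1667}$ ($m = -2993 - \frac{402}{2490 - 823} = -2993 - \frac{402}{1667} = - \frac{4989733}{1667} \approx -2993.2$)
$\frac{m}{b} = - \frac{4989733}{1667 \left(-1439\right)} = \left(- \frac{4989733}{1667}\right) \left(- \frac{1}{1439}\right) = \frac{4989733}{2398813}$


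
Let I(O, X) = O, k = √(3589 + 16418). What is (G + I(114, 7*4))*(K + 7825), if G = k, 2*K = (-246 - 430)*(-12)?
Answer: 1354434 + 106929*√247 ≈ 3.0350e+6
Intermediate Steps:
k = 9*√247 (k = √20007 = 9*√247 ≈ 141.45)
K = 4056 (K = ((-246 - 430)*(-12))/2 = (-676*(-12))/2 = (½)*8112 = 4056)
G = 9*√247 ≈ 141.45
(G + I(114, 7*4))*(K + 7825) = (9*√247 + 114)*(4056 + 7825) = (114 + 9*√247)*11881 = 1354434 + 106929*√247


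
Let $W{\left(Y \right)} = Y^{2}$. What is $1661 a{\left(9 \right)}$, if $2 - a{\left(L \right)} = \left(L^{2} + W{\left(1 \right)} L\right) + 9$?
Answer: $-161117$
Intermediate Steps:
$a{\left(L \right)} = -7 - L - L^{2}$ ($a{\left(L \right)} = 2 - \left(\left(L^{2} + 1^{2} L\right) + 9\right) = 2 - \left(\left(L^{2} + 1 L\right) + 9\right) = 2 - \left(\left(L^{2} + L\right) + 9\right) = 2 - \left(\left(L + L^{2}\right) + 9\right) = 2 - \left(9 + L + L^{2}\right) = -7 - L - L^{2}$)
$1661 a{\left(9 \right)} = 1661 \left(-7 - 9 - 9^{2}\right) = 1661 \left(-7 - 9 - 81\right) = 1661 \left(-97\right) = -161117$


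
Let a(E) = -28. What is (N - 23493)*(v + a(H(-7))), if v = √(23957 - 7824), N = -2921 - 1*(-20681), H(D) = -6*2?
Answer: 160524 - 5733*√16133 ≈ -5.6766e+5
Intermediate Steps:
H(D) = -12
N = 17760 (N = -2921 + 20681 = 17760)
v = √16133 ≈ 127.02
(N - 23493)*(v + a(H(-7))) = (17760 - 23493)*(√16133 - 28) = -5733*(-28 + √16133) = 160524 - 5733*√16133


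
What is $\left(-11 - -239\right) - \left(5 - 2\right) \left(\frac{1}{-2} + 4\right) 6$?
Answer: $165$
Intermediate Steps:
$\left(-11 - -239\right) - \left(5 - 2\right) \left(\frac{1}{-2} + 4\right) 6 = \left(-11 + 239\right) - 3 \left(- \frac{1}{2} + 4\right) 6 = 228 - 3 \cdot \frac{7}{2} \cdot 6 = 228 - 3 \cdot 21 = 228 - 63 = 165$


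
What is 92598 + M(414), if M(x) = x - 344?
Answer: 92668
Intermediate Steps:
M(x) = -344 + x
92598 + M(414) = 92598 + (-344 + 414) = 92598 + 70 = 92668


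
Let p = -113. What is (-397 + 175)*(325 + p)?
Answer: -47064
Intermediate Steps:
(-397 + 175)*(325 + p) = (-397 + 175)*(325 - 113) = -222*212 = -47064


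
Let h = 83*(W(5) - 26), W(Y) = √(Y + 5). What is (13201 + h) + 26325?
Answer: 37368 + 83*√10 ≈ 37631.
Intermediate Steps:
W(Y) = √(5 + Y)
h = -2158 + 83*√10 (h = 83*(√(5 + 5) - 26) = 83*(√10 - 26) = 83*(-26 + √10) = -2158 + 83*√10 ≈ -1895.5)
(13201 + h) + 26325 = (13201 + (-2158 + 83*√10)) + 26325 = (11043 + 83*√10) + 26325 = 37368 + 83*√10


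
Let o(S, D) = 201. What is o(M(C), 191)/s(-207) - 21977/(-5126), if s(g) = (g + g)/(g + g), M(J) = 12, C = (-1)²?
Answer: 1052303/5126 ≈ 205.29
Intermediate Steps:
C = 1
s(g) = 1 (s(g) = (2*g)/((2*g)) = (2*g)*(1/(2*g)) = 1)
o(M(C), 191)/s(-207) - 21977/(-5126) = 201/1 - 21977/(-5126) = 201*1 - 21977*(-1/5126) = 201 + 21977/5126 = 1052303/5126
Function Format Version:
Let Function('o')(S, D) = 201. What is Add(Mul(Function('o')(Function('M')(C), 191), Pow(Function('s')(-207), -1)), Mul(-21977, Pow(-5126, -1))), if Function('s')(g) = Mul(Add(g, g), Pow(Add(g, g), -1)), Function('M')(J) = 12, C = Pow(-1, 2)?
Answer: Rational(1052303, 5126) ≈ 205.29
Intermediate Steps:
C = 1
Function('s')(g) = 1 (Function('s')(g) = Mul(Mul(2, g), Pow(Mul(2, g), -1)) = Mul(Mul(2, g), Mul(Rational(1, 2), Pow(g, -1))) = 1)
Add(Mul(Function('o')(Function('M')(C), 191), Pow(Function('s')(-207), -1)), Mul(-21977, Pow(-5126, -1))) = Add(Mul(201, Pow(1, -1)), Mul(-21977, Pow(-5126, -1))) = Add(Mul(201, 1), Mul(-21977, Rational(-1, 5126))) = Add(201, Rational(21977, 5126)) = Rational(1052303, 5126)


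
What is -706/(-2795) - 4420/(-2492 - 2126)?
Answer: 7807104/6453655 ≈ 1.2097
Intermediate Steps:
-706/(-2795) - 4420/(-2492 - 2126) = -706*(-1/2795) - 4420/(-4618) = 706/2795 - 4420*(-1/4618) = 706/2795 + 2210/2309 = 7807104/6453655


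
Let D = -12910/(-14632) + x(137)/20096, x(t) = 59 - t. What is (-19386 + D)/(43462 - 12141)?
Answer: -356255732083/575610823232 ≈ -0.61892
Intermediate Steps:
D = 16143629/18377792 (D = -12910/(-14632) + (59 - 1*137)/20096 = -12910*(-1/14632) + (59 - 137)*(1/20096) = 6455/7316 - 78*1/20096 = 6455/7316 - 39/10048 = 16143629/18377792 ≈ 0.87843)
(-19386 + D)/(43462 - 12141) = (-19386 + 16143629/18377792)/(43462 - 12141) = -356255732083/18377792/31321 = -356255732083/18377792*1/31321 = -356255732083/575610823232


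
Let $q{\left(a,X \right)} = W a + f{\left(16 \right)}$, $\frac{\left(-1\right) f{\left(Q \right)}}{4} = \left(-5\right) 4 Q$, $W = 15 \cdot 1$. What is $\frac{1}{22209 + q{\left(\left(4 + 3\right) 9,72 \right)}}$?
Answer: $\frac{1}{24434} \approx 4.0927 \cdot 10^{-5}$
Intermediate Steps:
$W = 15$
$f{\left(Q \right)} = 80 Q$ ($f{\left(Q \right)} = - 4 \left(-5\right) 4 Q = - 4 \left(- 20 Q\right) = 80 Q$)
$q{\left(a,X \right)} = 1280 + 15 a$ ($q{\left(a,X \right)} = 15 a + 80 \cdot 16 = 15 a + 1280 = 1280 + 15 a$)
$\frac{1}{22209 + q{\left(\left(4 + 3\right) 9,72 \right)}} = \frac{1}{22209 + \left(1280 + 15 \left(4 + 3\right) 9\right)} = \frac{1}{22209 + \left(1280 + 15 \cdot 7 \cdot 9\right)} = \frac{1}{22209 + \left(1280 + 15 \cdot 63\right)} = \frac{1}{22209 + \left(1280 + 945\right)} = \frac{1}{22209 + 2225} = \frac{1}{24434}$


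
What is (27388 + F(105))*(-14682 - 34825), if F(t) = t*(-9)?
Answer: -1309113601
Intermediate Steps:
F(t) = -9*t
(27388 + F(105))*(-14682 - 34825) = (27388 - 9*105)*(-14682 - 34825) = (27388 - 945)*(-49507) = 26443*(-49507) = -1309113601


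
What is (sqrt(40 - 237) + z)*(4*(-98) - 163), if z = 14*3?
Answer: -23310 - 555*I*sqrt(197) ≈ -23310.0 - 7789.8*I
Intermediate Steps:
z = 42
(sqrt(40 - 237) + z)*(4*(-98) - 163) = (sqrt(40 - 237) + 42)*(4*(-98) - 163) = (sqrt(-197) + 42)*(-392 - 163) = (I*sqrt(197) + 42)*(-555) = (42 + I*sqrt(197))*(-555) = -23310 - 555*I*sqrt(197)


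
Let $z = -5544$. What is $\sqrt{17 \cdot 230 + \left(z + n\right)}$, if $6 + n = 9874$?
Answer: $\sqrt{8234} \approx 90.741$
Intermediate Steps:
$n = 9868$ ($n = -6 + 9874 = 9868$)
$\sqrt{17 \cdot 230 + \left(z + n\right)} = \sqrt{17 \cdot 230 + \left(-5544 + 9868\right)} = \sqrt{3910 + 4324} = \sqrt{8234}$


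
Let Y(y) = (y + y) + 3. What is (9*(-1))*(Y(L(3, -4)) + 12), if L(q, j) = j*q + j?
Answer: 153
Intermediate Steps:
L(q, j) = j + j*q
Y(y) = 3 + 2*y (Y(y) = 2*y + 3 = 3 + 2*y)
(9*(-1))*(Y(L(3, -4)) + 12) = (9*(-1))*((3 + 2*(-4*(1 + 3))) + 12) = -9*((3 + 2*(-4*4)) + 12) = -9*((3 + 2*(-16)) + 12) = -9*((3 - 32) + 12) = -9*(-29 + 12) = -9*(-17) = 153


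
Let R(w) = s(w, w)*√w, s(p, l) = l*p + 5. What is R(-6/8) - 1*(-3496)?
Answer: 3496 + 89*I*√3/32 ≈ 3496.0 + 4.8173*I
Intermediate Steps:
s(p, l) = 5 + l*p
R(w) = √w*(5 + w²) (R(w) = (5 + w*w)*√w = (5 + w²)*√w = √w*(5 + w²))
R(-6/8) - 1*(-3496) = √(-6/8)*(5 + (-6/8)²) - 1*(-3496) = √(-6*⅛)*(5 + (-6*⅛)²) + 3496 = √(-¾)*(5 + (-¾)²) + 3496 = (I*√3/2)*(5 + 9/16) + 3496 = (I*√3/2)*(89/16) + 3496 = 89*I*√3/32 + 3496 = 3496 + 89*I*√3/32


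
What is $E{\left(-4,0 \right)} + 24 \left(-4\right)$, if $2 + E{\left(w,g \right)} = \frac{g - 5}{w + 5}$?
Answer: $-103$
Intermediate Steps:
$E{\left(w,g \right)} = -2 + \frac{-5 + g}{5 + w}$ ($E{\left(w,g \right)} = -2 + \frac{g - 5}{w + 5} = -2 + \frac{-5 + g}{5 + w}$)
$E{\left(-4,0 \right)} + 24 \left(-4\right) = \frac{-15 + 0 - -8}{5 - 4} + 24 \left(-4\right) = \frac{-15 + 0 + 8}{1} - 96 = 1 \left(-7\right) - 96 = -7 - 96 = -103$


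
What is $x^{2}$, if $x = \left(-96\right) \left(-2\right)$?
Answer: $36864$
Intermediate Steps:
$x = 192$
$x^{2} = 192^{2} = 36864$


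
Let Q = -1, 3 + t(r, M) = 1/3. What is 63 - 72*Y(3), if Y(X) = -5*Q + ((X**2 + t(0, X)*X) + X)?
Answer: -585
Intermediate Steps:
t(r, M) = -8/3 (t(r, M) = -3 + 1/3 = -8/3)
Y(X) = 5 + X**2 - 5*X/3 (Y(X) = -5*(-1) + ((X**2 - 8*X/3) + X) = 5 + (X**2 - 5*X/3) = 5 + X**2 - 5*X/3)
63 - 72*Y(3) = 63 - 72*(5 + 3**2 - 5/3*3) = 63 - 72*(5 + 9 - 5) = 63 - 72*9 = 63 - 648 = -585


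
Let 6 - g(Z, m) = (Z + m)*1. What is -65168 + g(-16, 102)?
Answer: -65248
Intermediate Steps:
g(Z, m) = 6 - Z - m (g(Z, m) = 6 - (Z + m) = 6 + (-Z - m) = 6 - Z - m)
-65168 + g(-16, 102) = -65168 + (6 - 1*(-16) - 1*102) = -65168 + (6 + 16 - 102) = -65168 - 80 = -65248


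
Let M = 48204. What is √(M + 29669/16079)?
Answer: √12462861601015/16079 ≈ 219.56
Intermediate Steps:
√(M + 29669/16079) = √(48204 + 29669/16079) = √(775101785/16079) = √12462861601015/16079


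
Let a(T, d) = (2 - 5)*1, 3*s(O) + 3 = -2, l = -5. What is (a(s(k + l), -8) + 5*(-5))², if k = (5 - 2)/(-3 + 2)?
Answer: 784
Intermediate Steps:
k = -3 (k = 3/(-1) = 3*(-1) = -3)
s(O) = -5/3 (s(O) = -1 + (⅓)*(-2) = -1 - ⅔ = -5/3)
a(T, d) = -3 (a(T, d) = -3*1 = -3)
(a(s(k + l), -8) + 5*(-5))² = (-3 + 5*(-5))² = (-3 - 25)² = (-28)² = 784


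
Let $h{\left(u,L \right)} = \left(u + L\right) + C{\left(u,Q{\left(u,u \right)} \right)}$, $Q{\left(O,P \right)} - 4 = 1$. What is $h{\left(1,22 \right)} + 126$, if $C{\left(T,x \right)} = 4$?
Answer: $153$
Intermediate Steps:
$Q{\left(O,P \right)} = 5$ ($Q{\left(O,P \right)} = 4 + 1 = 5$)
$h{\left(u,L \right)} = 4 + L + u$ ($h{\left(u,L \right)} = \left(u + L\right) + 4 = \left(L + u\right) + 4 = 4 + L + u$)
$h{\left(1,22 \right)} + 126 = \left(4 + 22 + 1\right) + 126 = 27 + 126 = 153$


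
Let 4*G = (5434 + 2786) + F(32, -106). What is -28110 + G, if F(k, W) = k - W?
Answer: -52041/2 ≈ -26021.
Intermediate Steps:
G = 4179/2 (G = ((5434 + 2786) + (32 - 1*(-106)))/4 = (8220 + (32 + 106))/4 = (8220 + 138)/4 = (¼)*8358 = 4179/2 ≈ 2089.5)
-28110 + G = -28110 + 4179/2 = -52041/2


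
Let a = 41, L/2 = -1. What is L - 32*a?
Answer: -1314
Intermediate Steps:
L = -2 (L = 2*(-1) = -2)
L - 32*a = -2 - 32*41 = -2 - 1312 = -1314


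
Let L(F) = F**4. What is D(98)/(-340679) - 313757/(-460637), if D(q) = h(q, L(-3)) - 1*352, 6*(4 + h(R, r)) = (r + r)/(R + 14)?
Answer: 11990081233601/17576087482576 ≈ 0.68218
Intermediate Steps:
h(R, r) = -4 + r/(3*(14 + R)) (h(R, r) = -4 + ((r + r)/(R + 14))/6 = -4 + ((2*r)/(14 + R))/6 = -4 + (2*r/(14 + R))/6 = -4 + r/(3*(14 + R)))
D(q) = -352 + (-87 - 12*q)/(3*(14 + q)) (D(q) = (-168 + (-3)**4 - 12*q)/(3*(14 + q)) - 1*352 = (-168 + 81 - 12*q)/(3*(14 + q)) - 352 = (-87 - 12*q)/(3*(14 + q)) - 352 = -352 + (-87 - 12*q)/(3*(14 + q)))
D(98)/(-340679) - 313757/(-460637) = ((-4957 - 356*98)/(14 + 98))/(-340679) - 313757/(-460637) = ((-4957 - 34888)/112)*(-1/340679) - 313757*(-1/460637) = ((1/112)*(-39845))*(-1/340679) + 313757/460637 = -39845/112*(-1/340679) + 313757/460637 = 39845/38156048 + 313757/460637 = 11990081233601/17576087482576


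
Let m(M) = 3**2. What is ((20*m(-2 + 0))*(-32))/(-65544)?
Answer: 240/2731 ≈ 0.087880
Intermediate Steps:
m(M) = 9
((20*m(-2 + 0))*(-32))/(-65544) = ((20*9)*(-32))/(-65544) = (180*(-32))*(-1/65544) = -5760*(-1/65544) = 240/2731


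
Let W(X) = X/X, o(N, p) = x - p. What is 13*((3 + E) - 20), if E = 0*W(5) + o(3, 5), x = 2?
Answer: -260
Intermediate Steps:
o(N, p) = 2 - p
W(X) = 1
E = -3 (E = 0*1 + (2 - 1*5) = 0 + (2 - 5) = 0 - 3 = -3)
13*((3 + E) - 20) = 13*((3 - 3) - 20) = 13*(0 - 20) = 13*(-20) = -260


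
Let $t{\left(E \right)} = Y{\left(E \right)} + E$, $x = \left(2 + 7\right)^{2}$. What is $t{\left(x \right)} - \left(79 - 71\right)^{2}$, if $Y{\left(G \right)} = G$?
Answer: $98$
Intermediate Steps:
$x = 81$ ($x = 9^{2} = 81$)
$t{\left(E \right)} = 2 E$ ($t{\left(E \right)} = E + E = 2 E$)
$t{\left(x \right)} - \left(79 - 71\right)^{2} = 2 \cdot 81 - \left(79 - 71\right)^{2} = 162 - 8^{2} = 162 - 64 = 98$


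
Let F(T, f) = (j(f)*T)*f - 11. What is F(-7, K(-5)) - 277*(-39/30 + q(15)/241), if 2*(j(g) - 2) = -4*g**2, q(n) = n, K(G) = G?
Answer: -3249019/2410 ≈ -1348.1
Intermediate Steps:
j(g) = 2 - 2*g**2 (j(g) = 2 + (-4*g**2)/2 = 2 - 2*g**2)
F(T, f) = -11 + T*f*(2 - 2*f**2) (F(T, f) = ((2 - 2*f**2)*T)*f - 11 = (T*(2 - 2*f**2))*f - 11 = T*f*(2 - 2*f**2) - 11 = -11 + T*f*(2 - 2*f**2))
F(-7, K(-5)) - 277*(-39/30 + q(15)/241) = (-11 - 2*(-7)*(-5)*(-1 + (-5)**2)) - 277*(-39/30 + 15/241) = (-11 - 2*(-7)*(-5)*(-1 + 25)) - 277*(-39*1/30 + 15*(1/241)) = (-11 - 2*(-7)*(-5)*24) - 277*(-13/10 + 15/241) = (-11 - 1680) - 277*(-2983/2410) = -1691 + 826291/2410 = -3249019/2410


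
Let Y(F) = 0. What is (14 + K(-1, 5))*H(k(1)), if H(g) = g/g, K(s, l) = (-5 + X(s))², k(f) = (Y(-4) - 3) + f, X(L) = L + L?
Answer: 63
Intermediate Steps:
X(L) = 2*L
k(f) = -3 + f (k(f) = (0 - 3) + f = -3 + f)
K(s, l) = (-5 + 2*s)²
H(g) = 1
(14 + K(-1, 5))*H(k(1)) = (14 + (-5 + 2*(-1))²)*1 = (14 + (-5 - 2)²)*1 = (14 + (-7)²)*1 = (14 + 49)*1 = 63*1 = 63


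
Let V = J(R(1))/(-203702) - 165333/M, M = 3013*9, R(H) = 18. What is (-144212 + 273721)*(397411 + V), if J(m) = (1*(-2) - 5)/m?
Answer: 568591156566605097863/11047574268 ≈ 5.1468e+10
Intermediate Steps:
M = 27117
J(m) = -7/m (J(m) = (-2 - 5)/m = -7/m)
V = -67357304441/11047574268 (V = -7/18/(-203702) - 165333/27117 = -7*1/18*(-1/203702) - 165333*1/27117 = -7/18*(-1/203702) - 55111/9039 = 7/3666636 - 55111/9039 = -67357304441/11047574268 ≈ -6.0970)
(-144212 + 273721)*(397411 + V) = (-144212 + 273721)*(397411 - 67357304441/11047574268) = 129509*(4390360180115707/11047574268) = 568591156566605097863/11047574268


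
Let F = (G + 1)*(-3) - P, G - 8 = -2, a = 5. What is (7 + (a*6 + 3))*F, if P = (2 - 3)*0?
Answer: -840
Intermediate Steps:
G = 6 (G = 8 - 2 = 6)
P = 0 (P = -1*0 = 0)
F = -21 (F = (6 + 1)*(-3) - 1*0 = 7*(-3) + 0 = -21 + 0 = -21)
(7 + (a*6 + 3))*F = (7 + (5*6 + 3))*(-21) = (7 + (30 + 3))*(-21) = (7 + 33)*(-21) = 40*(-21) = -840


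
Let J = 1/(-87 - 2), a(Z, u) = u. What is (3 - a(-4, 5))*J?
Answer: 2/89 ≈ 0.022472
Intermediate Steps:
J = -1/89 (J = 1/(-89) = -1/89 ≈ -0.011236)
(3 - a(-4, 5))*J = (3 - 1*5)*(-1/89) = (3 - 5)*(-1/89) = -2*(-1/89) = 2/89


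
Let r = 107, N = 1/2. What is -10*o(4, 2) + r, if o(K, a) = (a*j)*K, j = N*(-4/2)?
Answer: 187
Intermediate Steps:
N = 1/2 (N = 1*(1/2) = 1/2 ≈ 0.50000)
j = -1 (j = (-4/2)/2 = (-4*1/2)/2 = (1/2)*(-2) = -1)
o(K, a) = -K*a (o(K, a) = (a*(-1))*K = (-a)*K = -K*a)
-10*o(4, 2) + r = -(-10)*4*2 + 107 = -10*(-8) + 107 = 80 + 107 = 187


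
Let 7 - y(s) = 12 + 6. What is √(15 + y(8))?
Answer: 2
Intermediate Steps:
y(s) = -11 (y(s) = 7 - (12 + 6) = 7 - 1*18 = 7 - 18 = -11)
√(15 + y(8)) = √(15 - 11) = √4 = 2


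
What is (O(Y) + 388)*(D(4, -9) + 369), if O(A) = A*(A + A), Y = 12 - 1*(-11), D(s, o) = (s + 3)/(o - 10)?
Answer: 10127784/19 ≈ 5.3304e+5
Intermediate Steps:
D(s, o) = (3 + s)/(-10 + o)
Y = 23 (Y = 12 + 11 = 23)
O(A) = 2*A² (O(A) = A*(2*A) = 2*A²)
(O(Y) + 388)*(D(4, -9) + 369) = (2*23² + 388)*((3 + 4)/(-10 - 9) + 369) = (2*529 + 388)*(7/(-19) + 369) = (1058 + 388)*(-1/19*7 + 369) = 1446*(-7/19 + 369) = 1446*(7004/19) = 10127784/19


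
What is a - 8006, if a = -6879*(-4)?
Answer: 19510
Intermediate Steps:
a = 27516
a - 8006 = 27516 - 8006 = 19510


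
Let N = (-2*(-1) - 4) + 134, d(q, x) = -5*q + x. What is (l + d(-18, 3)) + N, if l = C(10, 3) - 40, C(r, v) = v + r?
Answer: 198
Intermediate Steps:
C(r, v) = r + v
d(q, x) = x - 5*q
N = 132 (N = (2 - 4) + 134 = -2 + 134 = 132)
l = -27 (l = (10 + 3) - 40 = 13 - 40 = -27)
(l + d(-18, 3)) + N = (-27 + (3 - 5*(-18))) + 132 = (-27 + (3 + 90)) + 132 = (-27 + 93) + 132 = 66 + 132 = 198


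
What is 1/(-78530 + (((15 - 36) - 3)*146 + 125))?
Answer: -1/81909 ≈ -1.2209e-5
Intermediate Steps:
1/(-78530 + (((15 - 36) - 3)*146 + 125)) = 1/(-78530 + ((-21 - 3)*146 + 125)) = 1/(-78530 + (-24*146 + 125)) = 1/(-78530 + (-3504 + 125)) = 1/(-78530 - 3379) = 1/(-81909) = -1/81909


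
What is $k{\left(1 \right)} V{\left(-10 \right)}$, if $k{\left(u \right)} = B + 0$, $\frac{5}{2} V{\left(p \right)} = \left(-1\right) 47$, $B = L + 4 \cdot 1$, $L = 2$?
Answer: $- \frac{564}{5} \approx -112.8$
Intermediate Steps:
$B = 6$ ($B = 2 + 4 \cdot 1 = 2 + 4 = 6$)
$V{\left(p \right)} = - \frac{94}{5}$ ($V{\left(p \right)} = \frac{2 \left(\left(-1\right) 47\right)}{5} = \frac{2}{5} \left(-47\right) = - \frac{94}{5}$)
$k{\left(u \right)} = 6$ ($k{\left(u \right)} = 6 + 0 = 6$)
$k{\left(1 \right)} V{\left(-10 \right)} = 6 \left(- \frac{94}{5}\right) = - \frac{564}{5}$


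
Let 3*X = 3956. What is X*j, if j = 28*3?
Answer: 110768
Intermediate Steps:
j = 84
X = 3956/3 (X = (⅓)*3956 = 3956/3 ≈ 1318.7)
X*j = (3956/3)*84 = 110768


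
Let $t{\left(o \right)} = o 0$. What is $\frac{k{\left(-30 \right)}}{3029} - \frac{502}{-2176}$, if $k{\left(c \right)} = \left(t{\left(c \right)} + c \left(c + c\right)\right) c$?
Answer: $- \frac{57991721}{3295552} \approx -17.597$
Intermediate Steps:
$t{\left(o \right)} = 0$
$k{\left(c \right)} = 2 c^{3}$ ($k{\left(c \right)} = \left(0 + c \left(c + c\right)\right) c = \left(0 + c 2 c\right) c = \left(0 + 2 c^{2}\right) c = 2 c^{2} c = 2 c^{3}$)
$\frac{k{\left(-30 \right)}}{3029} - \frac{502}{-2176} = \frac{2 \left(-30\right)^{3}}{3029} - \frac{502}{-2176} = 2 \left(-27000\right) \frac{1}{3029} - - \frac{251}{1088} = \left(-54000\right) \frac{1}{3029} + \frac{251}{1088} = - \frac{54000}{3029} + \frac{251}{1088} = - \frac{57991721}{3295552}$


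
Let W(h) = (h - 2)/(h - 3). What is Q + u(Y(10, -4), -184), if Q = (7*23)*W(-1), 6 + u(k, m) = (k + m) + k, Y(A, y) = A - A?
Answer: -277/4 ≈ -69.250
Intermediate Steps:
W(h) = (-2 + h)/(-3 + h)
Y(A, y) = 0
u(k, m) = -6 + m + 2*k (u(k, m) = -6 + ((k + m) + k) = -6 + (m + 2*k) = -6 + m + 2*k)
Q = 483/4 (Q = (7*23)*((-2 - 1)/(-3 - 1)) = 161*(-3/(-4)) = 161*(-¼*(-3)) = 161*(¾) = 483/4 ≈ 120.75)
Q + u(Y(10, -4), -184) = 483/4 + (-6 - 184 + 2*0) = 483/4 + (-6 - 184 + 0) = 483/4 - 190 = -277/4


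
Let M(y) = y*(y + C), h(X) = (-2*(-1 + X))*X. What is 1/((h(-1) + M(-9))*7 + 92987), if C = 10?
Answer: 1/92896 ≈ 1.0765e-5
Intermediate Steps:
h(X) = X*(2 - 2*X) (h(X) = (2 - 2*X)*X = X*(2 - 2*X))
M(y) = y*(10 + y) (M(y) = y*(y + 10) = y*(10 + y))
1/((h(-1) + M(-9))*7 + 92987) = 1/((2*(-1)*(1 - 1*(-1)) - 9*(10 - 9))*7 + 92987) = 1/((2*(-1)*(1 + 1) - 9*1)*7 + 92987) = 1/((2*(-1)*2 - 9)*7 + 92987) = 1/((-4 - 9)*7 + 92987) = 1/(-13*7 + 92987) = 1/(-91 + 92987) = 1/92896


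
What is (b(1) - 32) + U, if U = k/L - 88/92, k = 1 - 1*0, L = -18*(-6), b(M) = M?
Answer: -79357/2484 ≈ -31.947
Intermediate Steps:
L = 108
k = 1 (k = 1 + 0 = 1)
U = -2353/2484 (U = 1/108 - 88/92 = 1*(1/108) - 88*1/92 = 1/108 - 22/23 = -2353/2484 ≈ -0.94726)
(b(1) - 32) + U = (1 - 32) - 2353/2484 = -31 - 2353/2484 = -79357/2484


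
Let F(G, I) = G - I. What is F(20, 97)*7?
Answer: -539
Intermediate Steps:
F(20, 97)*7 = (20 - 1*97)*7 = (20 - 97)*7 = -77*7 = -539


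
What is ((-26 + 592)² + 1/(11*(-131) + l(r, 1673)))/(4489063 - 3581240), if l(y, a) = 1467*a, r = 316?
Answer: 785785214601/2226753645550 ≈ 0.35288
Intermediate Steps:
((-26 + 592)² + 1/(11*(-131) + l(r, 1673)))/(4489063 - 3581240) = ((-26 + 592)² + 1/(11*(-131) + 1467*1673))/(4489063 - 3581240) = (566² + 1/(-1441 + 2454291))/907823 = (320356 + 1/2452850)*(1/907823) = (785785214601/2452850)*(1/907823) = 785785214601/2226753645550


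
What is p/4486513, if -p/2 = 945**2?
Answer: -1786050/4486513 ≈ -0.39809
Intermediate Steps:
p = -1786050 (p = -2*945**2 = -2*893025 = -1786050)
p/4486513 = -1786050/4486513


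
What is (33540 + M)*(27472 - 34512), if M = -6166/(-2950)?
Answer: -69660212864/295 ≈ -2.3614e+8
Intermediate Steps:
M = 3083/1475 (M = -6166*(-1/2950) = 3083/1475 ≈ 2.0902)
(33540 + M)*(27472 - 34512) = (33540 + 3083/1475)*(27472 - 34512) = (49474583/1475)*(-7040) = -69660212864/295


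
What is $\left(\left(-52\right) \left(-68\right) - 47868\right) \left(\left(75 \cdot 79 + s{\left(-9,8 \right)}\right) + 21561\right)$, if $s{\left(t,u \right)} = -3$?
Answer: $-1218376356$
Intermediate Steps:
$\left(\left(-52\right) \left(-68\right) - 47868\right) \left(\left(75 \cdot 79 + s{\left(-9,8 \right)}\right) + 21561\right) = \left(\left(-52\right) \left(-68\right) - 47868\right) \left(\left(75 \cdot 79 - 3\right) + 21561\right) = \left(3536 - 47868\right) \left(\left(5925 - 3\right) + 21561\right) = - 44332 \left(5922 + 21561\right) = \left(-44332\right) 27483 = -1218376356$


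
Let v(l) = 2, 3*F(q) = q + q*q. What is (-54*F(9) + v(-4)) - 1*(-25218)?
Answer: 23600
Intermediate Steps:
F(q) = q/3 + q²/3 (F(q) = (q + q*q)/3 = (q + q²)/3 = q/3 + q²/3)
(-54*F(9) + v(-4)) - 1*(-25218) = (-18*9*(1 + 9) + 2) - 1*(-25218) = (-18*9*10 + 2) + 25218 = (-54*30 + 2) + 25218 = (-1620 + 2) + 25218 = -1618 + 25218 = 23600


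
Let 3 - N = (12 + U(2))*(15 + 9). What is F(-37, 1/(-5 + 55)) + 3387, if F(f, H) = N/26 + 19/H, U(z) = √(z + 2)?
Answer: 112429/26 ≈ 4324.2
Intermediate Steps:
U(z) = √(2 + z)
N = -333 (N = 3 - (12 + √(2 + 2))*(15 + 9) = 3 - (12 + √4)*24 = 3 - (12 + 2)*24 = 3 - 14*24 = 3 - 1*336 = 3 - 336 = -333)
F(f, H) = -333/26 + 19/H
F(-37, 1/(-5 + 55)) + 3387 = (-333/26 + 19/(1/(-5 + 55))) + 3387 = (-333/26 + 19/(1/50)) + 3387 = (-333/26 + 19*50) + 3387 = (-333/26 + 950) + 3387 = 24367/26 + 3387 = 112429/26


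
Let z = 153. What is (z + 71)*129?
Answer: 28896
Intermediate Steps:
(z + 71)*129 = (153 + 71)*129 = 224*129 = 28896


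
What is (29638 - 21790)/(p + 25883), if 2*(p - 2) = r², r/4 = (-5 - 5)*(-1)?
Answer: 872/2965 ≈ 0.29410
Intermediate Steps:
r = 40 (r = 4*((-5 - 5)*(-1)) = 4*(-10*(-1)) = 4*10 = 40)
p = 802 (p = 2 + (½)*40² = 2 + (½)*1600 = 2 + 800 = 802)
(29638 - 21790)/(p + 25883) = (29638 - 21790)/(802 + 25883) = 7848/26685 = 7848*(1/26685) = 872/2965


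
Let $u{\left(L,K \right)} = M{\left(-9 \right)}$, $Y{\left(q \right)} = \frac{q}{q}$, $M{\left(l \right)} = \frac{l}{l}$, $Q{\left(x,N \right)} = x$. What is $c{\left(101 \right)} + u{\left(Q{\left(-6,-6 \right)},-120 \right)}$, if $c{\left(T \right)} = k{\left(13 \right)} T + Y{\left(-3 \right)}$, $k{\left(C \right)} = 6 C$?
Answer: $7880$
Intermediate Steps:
$M{\left(l \right)} = 1$
$Y{\left(q \right)} = 1$
$u{\left(L,K \right)} = 1$
$c{\left(T \right)} = 1 + 78 T$ ($c{\left(T \right)} = 6 \cdot 13 T + 1 = 78 T + 1 = 1 + 78 T$)
$c{\left(101 \right)} + u{\left(Q{\left(-6,-6 \right)},-120 \right)} = \left(1 + 78 \cdot 101\right) + 1 = \left(1 + 7878\right) + 1 = 7879 + 1 = 7880$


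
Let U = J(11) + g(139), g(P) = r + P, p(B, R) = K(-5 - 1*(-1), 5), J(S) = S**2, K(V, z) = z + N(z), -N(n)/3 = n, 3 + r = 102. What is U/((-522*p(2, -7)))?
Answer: 359/5220 ≈ 0.068774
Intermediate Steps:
r = 99 (r = -3 + 102 = 99)
N(n) = -3*n
K(V, z) = -2*z (K(V, z) = z - 3*z = -2*z)
p(B, R) = -10 (p(B, R) = -2*5 = -10)
g(P) = 99 + P
U = 359 (U = 11**2 + (99 + 139) = 121 + 238 = 359)
U/((-522*p(2, -7))) = 359/((-522*(-10))) = 359/5220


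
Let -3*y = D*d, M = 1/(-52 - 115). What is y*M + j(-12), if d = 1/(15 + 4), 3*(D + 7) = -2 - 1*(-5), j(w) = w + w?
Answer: -76154/3173 ≈ -24.001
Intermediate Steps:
M = -1/167 (M = 1/(-167) = -1/167 ≈ -0.0059880)
j(w) = 2*w
D = -6 (D = -7 + (-2 - 1*(-5))/3 = -7 + (-2 + 5)/3 = -7 + (⅓)*3 = -7 + 1 = -6)
d = 1/19 ≈ 0.052632
y = 2/19 (y = -(-2)/19 = -⅓*(-6/19) = 2/19 ≈ 0.10526)
y*M + j(-12) = (2/19)*(-1/167) + 2*(-12) = -2/3173 - 24 = -76154/3173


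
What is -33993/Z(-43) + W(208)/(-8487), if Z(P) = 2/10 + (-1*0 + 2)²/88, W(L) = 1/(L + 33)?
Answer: -283262875831/2045367 ≈ -1.3849e+5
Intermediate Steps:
W(L) = 1/(33 + L)
Z(P) = 27/110 (Z(P) = 2*(⅒) + (0 + 2)²*(1/88) = ⅕ + 2²*(1/88) = ⅕ + 4*(1/88) = ⅕ + 1/22 = 27/110)
-33993/Z(-43) + W(208)/(-8487) = -33993/27/110 + 1/((33 + 208)*(-8487)) = -33993*110/27 - 1/8487/241 = -138490 + (1/241)*(-1/8487) = -138490 - 1/2045367 = -283262875831/2045367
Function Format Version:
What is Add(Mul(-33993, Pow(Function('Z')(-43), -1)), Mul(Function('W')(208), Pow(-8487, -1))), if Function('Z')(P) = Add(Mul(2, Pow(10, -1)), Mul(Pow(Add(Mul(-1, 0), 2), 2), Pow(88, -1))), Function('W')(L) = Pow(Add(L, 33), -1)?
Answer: Rational(-283262875831, 2045367) ≈ -1.3849e+5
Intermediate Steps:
Function('W')(L) = Pow(Add(33, L), -1)
Function('Z')(P) = Rational(27, 110) (Function('Z')(P) = Add(Mul(2, Rational(1, 10)), Mul(Pow(Add(0, 2), 2), Rational(1, 88))) = Add(Rational(1, 5), Mul(Pow(2, 2), Rational(1, 88))) = Add(Rational(1, 5), Mul(4, Rational(1, 88))) = Add(Rational(1, 5), Rational(1, 22)) = Rational(27, 110))
Add(Mul(-33993, Pow(Function('Z')(-43), -1)), Mul(Function('W')(208), Pow(-8487, -1))) = Add(Mul(-33993, Pow(Rational(27, 110), -1)), Mul(Pow(Add(33, 208), -1), Pow(-8487, -1))) = Add(Mul(-33993, Rational(110, 27)), Mul(Pow(241, -1), Rational(-1, 8487))) = Add(-138490, Mul(Rational(1, 241), Rational(-1, 8487))) = Add(-138490, Rational(-1, 2045367)) = Rational(-283262875831, 2045367)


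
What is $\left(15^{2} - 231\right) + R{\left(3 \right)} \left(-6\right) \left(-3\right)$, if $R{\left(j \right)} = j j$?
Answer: $156$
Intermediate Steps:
$R{\left(j \right)} = j^{2}$
$\left(15^{2} - 231\right) + R{\left(3 \right)} \left(-6\right) \left(-3\right) = \left(15^{2} - 231\right) + 3^{2} \left(-6\right) \left(-3\right) = \left(225 - 231\right) + 9 \left(-6\right) \left(-3\right) = -6 - -162 = -6 + 162 = 156$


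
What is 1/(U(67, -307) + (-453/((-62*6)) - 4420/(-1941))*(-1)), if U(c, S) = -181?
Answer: -240684/44404975 ≈ -0.0054202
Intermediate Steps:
1/(U(67, -307) + (-453/((-62*6)) - 4420/(-1941))*(-1)) = 1/(-181 + (-453/((-62*6)) - 4420/(-1941))*(-1)) = 1/(-181 + (-453/(-372) - 4420*(-1/1941))*(-1)) = 1/(-181 + (-453*(-1/372) + 4420/1941)*(-1)) = 1/(-181 + (151/124 + 4420/1941)*(-1)) = 1/(-181 + (841171/240684)*(-1)) = 1/(-181 - 841171/240684) = 1/(-44404975/240684) = -240684/44404975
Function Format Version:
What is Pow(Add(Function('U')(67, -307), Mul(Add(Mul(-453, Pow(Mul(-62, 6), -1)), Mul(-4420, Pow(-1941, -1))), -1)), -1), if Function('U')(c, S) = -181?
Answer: Rational(-240684, 44404975) ≈ -0.0054202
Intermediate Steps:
Pow(Add(Function('U')(67, -307), Mul(Add(Mul(-453, Pow(Mul(-62, 6), -1)), Mul(-4420, Pow(-1941, -1))), -1)), -1) = Pow(Add(-181, Mul(Add(Mul(-453, Pow(Mul(-62, 6), -1)), Mul(-4420, Pow(-1941, -1))), -1)), -1) = Pow(Add(-181, Mul(Add(Mul(-453, Pow(-372, -1)), Mul(-4420, Rational(-1, 1941))), -1)), -1) = Pow(Add(-181, Mul(Add(Mul(-453, Rational(-1, 372)), Rational(4420, 1941)), -1)), -1) = Pow(Add(-181, Mul(Add(Rational(151, 124), Rational(4420, 1941)), -1)), -1) = Pow(Add(-181, Mul(Rational(841171, 240684), -1)), -1) = Pow(Add(-181, Rational(-841171, 240684)), -1) = Pow(Rational(-44404975, 240684), -1) = Rational(-240684, 44404975)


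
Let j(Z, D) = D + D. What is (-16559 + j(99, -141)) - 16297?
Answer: -33138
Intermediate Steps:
j(Z, D) = 2*D
(-16559 + j(99, -141)) - 16297 = (-16559 + 2*(-141)) - 16297 = (-16559 - 282) - 16297 = -16841 - 16297 = -33138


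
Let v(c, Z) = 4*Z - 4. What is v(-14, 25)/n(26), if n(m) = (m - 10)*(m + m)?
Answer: 3/26 ≈ 0.11538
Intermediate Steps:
n(m) = 2*m*(-10 + m) (n(m) = (-10 + m)*(2*m) = 2*m*(-10 + m))
v(c, Z) = -4 + 4*Z
v(-14, 25)/n(26) = (-4 + 4*25)/((2*26*(-10 + 26))) = (-4 + 100)/((2*26*16)) = 96/832 = 96*(1/832) = 3/26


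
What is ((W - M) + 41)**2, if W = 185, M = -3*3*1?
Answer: 55225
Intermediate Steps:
M = -9 (M = -9*1 = -9)
((W - M) + 41)**2 = ((185 - 1*(-9)) + 41)**2 = ((185 + 9) + 41)**2 = (194 + 41)**2 = 235**2 = 55225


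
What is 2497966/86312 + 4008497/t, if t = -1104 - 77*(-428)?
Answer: 26596662881/171825614 ≈ 154.79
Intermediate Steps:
t = 31852 (t = -1104 + 32956 = 31852)
2497966/86312 + 4008497/t = 2497966/86312 + 4008497/31852 = 2497966*(1/86312) + 4008497*(1/31852) = 1248983/43156 + 4008497/31852 = 26596662881/171825614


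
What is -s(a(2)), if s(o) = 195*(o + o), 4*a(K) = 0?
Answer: 0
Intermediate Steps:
a(K) = 0 (a(K) = (¼)*0 = 0)
s(o) = 390*o (s(o) = 195*(2*o) = 390*o)
-s(a(2)) = -390*0 = -1*0 = 0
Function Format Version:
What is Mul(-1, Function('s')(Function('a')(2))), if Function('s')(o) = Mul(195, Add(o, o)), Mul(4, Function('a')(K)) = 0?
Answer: 0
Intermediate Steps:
Function('a')(K) = 0 (Function('a')(K) = Mul(Rational(1, 4), 0) = 0)
Function('s')(o) = Mul(390, o) (Function('s')(o) = Mul(195, Mul(2, o)) = Mul(390, o))
Mul(-1, Function('s')(Function('a')(2))) = Mul(-1, Mul(390, 0)) = Mul(-1, 0) = 0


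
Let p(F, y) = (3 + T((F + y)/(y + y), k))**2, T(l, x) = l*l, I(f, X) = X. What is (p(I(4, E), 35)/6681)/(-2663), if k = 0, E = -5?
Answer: -8112/14239132901 ≈ -5.6970e-7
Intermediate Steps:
T(l, x) = l**2
p(F, y) = (3 + (F + y)**2/(4*y**2))**2 (p(F, y) = (3 + ((F + y)/(y + y))**2)**2 = (3 + ((F + y)/((2*y)))**2)**2 = (3 + ((F + y)*(1/(2*y)))**2)**2 = (3 + ((F + y)/(2*y))**2)**2 = (3 + (F + y)**2/(4*y**2))**2)
(p(I(4, E), 35)/6681)/(-2663) = (((1/16)*((-5 + 35)**2 + 12*35**2)**2/35**4)/6681)/(-2663) = (((1/16)*(1/1500625)*(30**2 + 12*1225)**2)*(1/6681))*(-1/2663) = (((1/16)*(1/1500625)*(900 + 14700)**2)*(1/6681))*(-1/2663) = (((1/16)*(1/1500625)*15600**2)*(1/6681))*(-1/2663) = (((1/16)*(1/1500625)*243360000)*(1/6681))*(-1/2663) = ((24336/2401)*(1/6681))*(-1/2663) = (8112/5347027)*(-1/2663) = -8112/14239132901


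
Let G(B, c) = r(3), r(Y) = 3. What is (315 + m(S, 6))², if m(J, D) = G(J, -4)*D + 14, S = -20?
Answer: 120409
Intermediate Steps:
G(B, c) = 3
m(J, D) = 14 + 3*D (m(J, D) = 3*D + 14 = 14 + 3*D)
(315 + m(S, 6))² = (315 + (14 + 3*6))² = (315 + (14 + 18))² = (315 + 32)² = 347² = 120409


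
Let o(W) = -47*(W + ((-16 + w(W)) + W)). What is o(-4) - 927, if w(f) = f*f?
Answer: -551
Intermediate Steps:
w(f) = f²
o(W) = 752 - 94*W - 47*W² (o(W) = -47*(W + ((-16 + W²) + W)) = -47*(W + (-16 + W + W²)) = -47*(-16 + W² + 2*W) = 752 - 94*W - 47*W²)
o(-4) - 927 = (752 - 94*(-4) - 47*(-4)²) - 927 = (752 + 376 - 47*16) - 927 = (752 + 376 - 752) - 927 = 376 - 927 = -551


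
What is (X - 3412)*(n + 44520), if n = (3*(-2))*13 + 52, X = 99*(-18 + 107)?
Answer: 240223106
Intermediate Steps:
X = 8811 (X = 99*89 = 8811)
n = -26 (n = -6*13 + 52 = -78 + 52 = -26)
(X - 3412)*(n + 44520) = (8811 - 3412)*(-26 + 44520) = 5399*44494 = 240223106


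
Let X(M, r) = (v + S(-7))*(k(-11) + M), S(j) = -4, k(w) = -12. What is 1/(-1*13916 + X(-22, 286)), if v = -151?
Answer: -1/8646 ≈ -0.00011566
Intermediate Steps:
X(M, r) = 1860 - 155*M (X(M, r) = (-151 - 4)*(-12 + M) = -155*(-12 + M) = 1860 - 155*M)
1/(-1*13916 + X(-22, 286)) = 1/(-1*13916 + (1860 - 155*(-22))) = 1/(-13916 + (1860 + 3410)) = 1/(-13916 + 5270) = 1/(-8646) = -1/8646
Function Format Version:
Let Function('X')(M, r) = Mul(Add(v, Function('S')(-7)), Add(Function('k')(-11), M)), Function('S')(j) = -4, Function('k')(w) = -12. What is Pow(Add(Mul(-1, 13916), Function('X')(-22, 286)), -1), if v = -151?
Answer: Rational(-1, 8646) ≈ -0.00011566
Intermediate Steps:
Function('X')(M, r) = Add(1860, Mul(-155, M)) (Function('X')(M, r) = Mul(Add(-151, -4), Add(-12, M)) = Mul(-155, Add(-12, M)) = Add(1860, Mul(-155, M)))
Pow(Add(Mul(-1, 13916), Function('X')(-22, 286)), -1) = Pow(Add(Mul(-1, 13916), Add(1860, Mul(-155, -22))), -1) = Pow(Add(-13916, Add(1860, 3410)), -1) = Pow(Add(-13916, 5270), -1) = Pow(-8646, -1) = Rational(-1, 8646)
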